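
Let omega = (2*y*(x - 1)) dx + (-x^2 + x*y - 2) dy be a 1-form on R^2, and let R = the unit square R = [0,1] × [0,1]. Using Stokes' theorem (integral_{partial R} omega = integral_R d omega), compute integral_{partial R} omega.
integral_(partial R) omega = 1/2

Stokes: integral_partial_R omega = integral_R d omega with d omega = (∂Q/∂x - ∂P/∂y) dx ∧ dy.
  ∂Q/∂x = -2*x + y
  ∂P/∂y = 2*x - 2
  integrand = ∂Q/∂x - ∂P/∂y = -4*x + y + 2.
Integrating over R: integral_0^1 integral_0^1 (-4*x + y + 2) dx dy = 1/2.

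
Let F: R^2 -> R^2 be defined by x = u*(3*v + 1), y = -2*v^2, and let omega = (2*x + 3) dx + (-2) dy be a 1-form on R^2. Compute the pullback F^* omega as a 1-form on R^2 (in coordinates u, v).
F^* omega = (18*u*v^2 + 12*u*v + 2*u + 9*v + 3) du + (18*u^2*v + 6*u^2 + 9*u + 8*v) dv

Using F^*(f dg) = (f ∘ F) d(g ∘ F), substitute each coordinate x_i by F_i(u, v) in f_i, and replace dx_i by d F_i = (∂F_i/∂u) du + (∂F_i/∂v) dv.
  For the x component: f_1(F) = 6*u*v + 2*u + 3; d F_1 = (3*v + 1) du + (3*u) dv
  For the y component: f_2(F) = -2; d F_2 = (0) du + (-4*v) dv
Combining and collecting du, dv coefficients:
  coeff of du: 18*u*v^2 + 12*u*v + 2*u + 9*v + 3
  coeff of dv: 18*u^2*v + 6*u^2 + 9*u + 8*v
F^* omega = (18*u*v^2 + 12*u*v + 2*u + 9*v + 3) du + (18*u^2*v + 6*u^2 + 9*u + 8*v) dv.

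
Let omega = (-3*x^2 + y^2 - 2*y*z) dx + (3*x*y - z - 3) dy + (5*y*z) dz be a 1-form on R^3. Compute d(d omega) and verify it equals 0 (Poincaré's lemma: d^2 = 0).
d(d omega) = 0

Step 1: d omega = sum_{i<j} (∂f_j/∂x_i - ∂f_i/∂x_j) dx_i ∧ dx_j:
  coeff of dx ∧ dy: y + 2*z
  coeff of dx ∧ dz: 2*y
  coeff of dy ∧ dz: 5*z + 1
Step 2: Apply d again to each 2-form coefficient. The only possible 3-form in R^3 is dx ∧ dy ∧ dz, with coefficient
  ∂(coeff of dy∧dz)/∂x - ∂(coeff of dx∧dz)/∂y + ∂(coeff of dx∧dy)/∂z
  = ∂/∂x (5*z + 1) - ∂/∂y (2*y) + ∂/∂z (y + 2*z).
Each of these terms simplifies to sums of mixed partials that cancel in pairs. The result is 0 (by equality of mixed partials for smooth functions — Schwarz / Clairaut).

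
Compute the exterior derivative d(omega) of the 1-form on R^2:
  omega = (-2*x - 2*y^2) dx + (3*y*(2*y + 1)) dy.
d(omega) = (4*y) dx ∧ dy

For a 1-form omega = sum_i f_i dx_i, the exterior derivative is
  d(omega) = sum_{i < j} (∂f_j/∂x_i - ∂f_i/∂x_j) dx_i ∧ dx_j.
  coefficient of dx ∧ dy: ∂f_2/∂x - ∂f_1/∂y = ∂(3*y*(2*y + 1))/∂x - ∂(-2*x - 2*y^2)/∂y = 4*y
Assembling: d(omega) = (4*y) dx ∧ dy.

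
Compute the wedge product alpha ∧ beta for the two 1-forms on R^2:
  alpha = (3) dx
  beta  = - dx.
alpha ∧ beta = 0

Distribute the wedge, using dx_i ∧ dx_j = -dx_j ∧ dx_i and dx_i ∧ dx_i = 0. For each pair (i, j) with i < j, the coefficient of dx_i ∧ dx_j in alpha ∧ beta is (alpha_i * beta_j - alpha_j * beta_i). Collecting: alpha ∧ beta = 0.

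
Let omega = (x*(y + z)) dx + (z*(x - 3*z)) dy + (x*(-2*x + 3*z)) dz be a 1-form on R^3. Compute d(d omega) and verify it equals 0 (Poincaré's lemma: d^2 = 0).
d(d omega) = 0

Step 1: d omega = sum_{i<j} (∂f_j/∂x_i - ∂f_i/∂x_j) dx_i ∧ dx_j:
  coeff of dx ∧ dy: -x + z
  coeff of dx ∧ dz: -5*x + 3*z
  coeff of dy ∧ dz: -x + 6*z
Step 2: Apply d again to each 2-form coefficient. The only possible 3-form in R^3 is dx ∧ dy ∧ dz, with coefficient
  ∂(coeff of dy∧dz)/∂x - ∂(coeff of dx∧dz)/∂y + ∂(coeff of dx∧dy)/∂z
  = ∂/∂x (-x + 6*z) - ∂/∂y (-5*x + 3*z) + ∂/∂z (-x + z).
Each of these terms simplifies to sums of mixed partials that cancel in pairs. The result is 0 (by equality of mixed partials for smooth functions — Schwarz / Clairaut).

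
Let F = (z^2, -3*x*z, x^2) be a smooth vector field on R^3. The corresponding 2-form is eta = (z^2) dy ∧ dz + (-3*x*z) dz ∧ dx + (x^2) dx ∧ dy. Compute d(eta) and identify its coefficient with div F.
d(eta) = (0) dx ∧ dy ∧ dz; div F = 0

For a 2-form in R^3 of the form above, applying d gives a 3-form with coefficient ∂P/∂x + ∂Q/∂y + ∂R/∂z:
  ∂P/∂x = 0
  ∂Q/∂y = 0
  ∂R/∂z = 0
Sum = 0, which is exactly div F.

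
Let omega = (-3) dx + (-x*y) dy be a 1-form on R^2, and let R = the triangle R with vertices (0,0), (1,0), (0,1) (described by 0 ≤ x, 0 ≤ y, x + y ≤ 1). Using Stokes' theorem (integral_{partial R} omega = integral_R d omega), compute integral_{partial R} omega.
integral_(partial R) omega = -1/6

Stokes: integral_partial_R omega = integral_R d omega with d omega = (∂Q/∂x - ∂P/∂y) dx ∧ dy.
  ∂Q/∂x = -y
  ∂P/∂y = 0
  integrand = ∂Q/∂x - ∂P/∂y = -y.
Integrating over R: integral_0^1 integral_0^{1-x} (-y) dy dx = -1/6.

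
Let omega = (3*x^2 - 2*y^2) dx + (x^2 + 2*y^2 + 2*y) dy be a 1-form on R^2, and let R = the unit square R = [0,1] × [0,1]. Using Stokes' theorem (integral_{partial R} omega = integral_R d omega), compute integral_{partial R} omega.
integral_(partial R) omega = 3

Stokes: integral_partial_R omega = integral_R d omega with d omega = (∂Q/∂x - ∂P/∂y) dx ∧ dy.
  ∂Q/∂x = 2*x
  ∂P/∂y = -4*y
  integrand = ∂Q/∂x - ∂P/∂y = 2*x + 4*y.
Integrating over R: integral_0^1 integral_0^1 (2*x + 4*y) dx dy = 3.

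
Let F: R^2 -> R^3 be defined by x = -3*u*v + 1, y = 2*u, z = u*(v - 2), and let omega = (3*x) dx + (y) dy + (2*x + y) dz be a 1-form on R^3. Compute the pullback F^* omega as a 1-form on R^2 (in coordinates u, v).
F^* omega = (21*u*v^2 + 14*u*v - 7*v - 4) du + (u*(21*u*v + 2*u - 7)) dv

Using F^*(f dg) = (f ∘ F) d(g ∘ F), substitute each coordinate x_i by F_i(u, v) in f_i, and replace dx_i by d F_i = (∂F_i/∂u) du + (∂F_i/∂v) dv.
  For the x component: f_1(F) = -9*u*v + 3; d F_1 = (-3*v) du + (-3*u) dv
  For the y component: f_2(F) = 2*u; d F_2 = (2) du + (0) dv
  For the z component: f_3(F) = -6*u*v + 2*u + 2; d F_3 = (v - 2) du + (u) dv
Combining and collecting du, dv coefficients:
  coeff of du: 21*u*v^2 + 14*u*v - 7*v - 4
  coeff of dv: u*(21*u*v + 2*u - 7)
F^* omega = (21*u*v^2 + 14*u*v - 7*v - 4) du + (u*(21*u*v + 2*u - 7)) dv.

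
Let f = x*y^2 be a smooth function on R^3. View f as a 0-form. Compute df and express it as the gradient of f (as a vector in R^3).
df = (y^2) dx + (2*x*y) dy + (0) dz; grad f = (y^2, 2*x*y, 0)

For a 0-form f, d f = (∂f/∂x) dx + (∂f/∂y) dy + (∂f/∂z) dz. The components of the vector representation are exactly the entries of grad f in Cartesian coordinates:
  ∂f/∂x = y^2
  ∂f/∂y = 2*x*y
  ∂f/∂z = 0.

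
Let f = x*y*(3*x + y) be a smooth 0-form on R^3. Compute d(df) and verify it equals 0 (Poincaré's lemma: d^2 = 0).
d(df) = 0

Step 1: df = sum_i (∂f/∂x_i) dx_i = (y*(6*x + y)) dx + (x*(3*x + 2*y)) dy + (0) dz.
Step 2: Apply d again. Using the 1-form formula, the coefficient of dx ∧ dy in d(df) is ∂^2 f/∂x ∂y - ∂^2 f/∂y ∂x = (6*x + 2*y) - (6*x + 2*y) = 0 (equality of mixed partials for smooth f).
Similarly for dx ∧ dz and dy ∧ dz — all coefficients vanish. So d(df) = 0.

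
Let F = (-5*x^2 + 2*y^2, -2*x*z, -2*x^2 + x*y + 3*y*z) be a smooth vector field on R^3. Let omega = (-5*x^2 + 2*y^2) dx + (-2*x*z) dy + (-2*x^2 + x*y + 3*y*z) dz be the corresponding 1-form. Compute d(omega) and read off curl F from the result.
d(omega) = (3*x + 3*z) dy ∧ dz + (4*x - y) dz ∧ dx + (-4*y - 2*z) dx ∧ dy; curl F = (3*x + 3*z, 4*x - y, -4*y - 2*z)

d omega = sum_{i<j} (∂f_j/∂x_i - ∂f_i/∂x_j) dx_i ∧ dx_j. Under the identification (dy ∧ dz, dz ∧ dx, dx ∧ dy) ↔ (e_x, e_y, e_z), the coefficients are exactly the components of curl F. Compute:
  ∂R/∂y - ∂Q/∂z = (x + 3*z) - (-2*x) = 3*x + 3*z
  ∂P/∂z - ∂R/∂x = (0) - (-4*x + y) = 4*x - y
  ∂Q/∂x - ∂P/∂y = (-2*z) - (4*y) = -4*y - 2*z.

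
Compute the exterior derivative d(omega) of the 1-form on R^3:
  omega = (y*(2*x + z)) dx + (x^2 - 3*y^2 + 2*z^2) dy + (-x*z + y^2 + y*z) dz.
d(omega) = (-z) dx ∧ dy + (-y - z) dx ∧ dz + (2*y - 3*z) dy ∧ dz

For a 1-form omega = sum_i f_i dx_i, the exterior derivative is
  d(omega) = sum_{i < j} (∂f_j/∂x_i - ∂f_i/∂x_j) dx_i ∧ dx_j.
  coefficient of dx ∧ dy: ∂f_2/∂x - ∂f_1/∂y = ∂(x^2 - 3*y^2 + 2*z^2)/∂x - ∂(y*(2*x + z))/∂y = -z
  coefficient of dx ∧ dz: ∂f_3/∂x - ∂f_1/∂z = ∂(-x*z + y^2 + y*z)/∂x - ∂(y*(2*x + z))/∂z = -y - z
  coefficient of dy ∧ dz: ∂f_3/∂y - ∂f_2/∂z = ∂(-x*z + y^2 + y*z)/∂y - ∂(x^2 - 3*y^2 + 2*z^2)/∂z = 2*y - 3*z
Assembling: d(omega) = (-z) dx ∧ dy + (-y - z) dx ∧ dz + (2*y - 3*z) dy ∧ dz.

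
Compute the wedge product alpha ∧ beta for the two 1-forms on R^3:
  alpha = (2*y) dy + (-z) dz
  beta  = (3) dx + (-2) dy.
alpha ∧ beta = (-6*y) dx ∧ dy + (3*z) dx ∧ dz + (-2*z) dy ∧ dz

Distribute the wedge, using dx_i ∧ dx_j = -dx_j ∧ dx_i and dx_i ∧ dx_i = 0. For each pair (i, j) with i < j, the coefficient of dx_i ∧ dx_j in alpha ∧ beta is (alpha_i * beta_j - alpha_j * beta_i). Collecting: alpha ∧ beta = (-6*y) dx ∧ dy + (3*z) dx ∧ dz + (-2*z) dy ∧ dz.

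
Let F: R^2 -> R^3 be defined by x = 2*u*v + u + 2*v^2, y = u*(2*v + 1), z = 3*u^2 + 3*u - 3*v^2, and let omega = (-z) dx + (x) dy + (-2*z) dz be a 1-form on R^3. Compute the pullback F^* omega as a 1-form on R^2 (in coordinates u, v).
F^* omega = (-36*u^3 - 6*u^2*v - 57*u^2 + 40*u*v^2 - 2*u*v - 20*u + 10*v^3 + 23*v^2) du + (-6*u^3 + 28*u^2*v - 4*u^2 + 10*u*v^2 + 24*u*v - 24*v^3) dv

Using F^*(f dg) = (f ∘ F) d(g ∘ F), substitute each coordinate x_i by F_i(u, v) in f_i, and replace dx_i by d F_i = (∂F_i/∂u) du + (∂F_i/∂v) dv.
  For the x component: f_1(F) = -3*u^2 - 3*u + 3*v^2; d F_1 = (2*v + 1) du + (2*u + 4*v) dv
  For the y component: f_2(F) = 2*u*v + u + 2*v^2; d F_2 = (2*v + 1) du + (2*u) dv
  For the z component: f_3(F) = -6*u^2 - 6*u + 6*v^2; d F_3 = (6*u + 3) du + (-6*v) dv
Combining and collecting du, dv coefficients:
  coeff of du: -36*u^3 - 6*u^2*v - 57*u^2 + 40*u*v^2 - 2*u*v - 20*u + 10*v^3 + 23*v^2
  coeff of dv: -6*u^3 + 28*u^2*v - 4*u^2 + 10*u*v^2 + 24*u*v - 24*v^3
F^* omega = (-36*u^3 - 6*u^2*v - 57*u^2 + 40*u*v^2 - 2*u*v - 20*u + 10*v^3 + 23*v^2) du + (-6*u^3 + 28*u^2*v - 4*u^2 + 10*u*v^2 + 24*u*v - 24*v^3) dv.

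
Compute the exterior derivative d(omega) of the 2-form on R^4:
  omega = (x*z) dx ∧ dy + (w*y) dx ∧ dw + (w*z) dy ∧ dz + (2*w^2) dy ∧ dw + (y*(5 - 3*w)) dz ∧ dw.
d(omega) = (x) dx ∧ dy ∧ dz + (-w) dx ∧ dy ∧ dw + (-3*w + z + 5) dy ∧ dz ∧ dw

For a 2-form omega = sum_{i<j} g_{ij} dx_i ∧ dx_j, the exterior derivative is
  d(omega) = sum_{i<j} d(g_{ij}) ∧ dx_i ∧ dx_j = sum_{i<j, k} (∂g_{ij}/∂x_k) dx_k ∧ dx_i ∧ dx_j.
Expand each term, using dx_k ∧ dx_i ∧ dx_j = sgn(permutation) dx_{(a)} ∧ dx_{(b)} ∧ dx_{(c)} with (a < b < c) sorted:
  d(x*z) includes (∂/∂z)(x*z) dz = (x) dz, which multiplied by dx ∧ dy gives (x) dx ∧ dy ∧ dz
  d(w*y) includes (∂/∂y)(w*y) dy = (w) dy, which multiplied by dx ∧ dw gives (-w) dx ∧ dy ∧ dw
  d(w*z) includes (∂/∂w)(w*z) dw = (z) dw, which multiplied by dy ∧ dz gives (z) dy ∧ dz ∧ dw
  d(y*(5 - 3*w)) includes (∂/∂y)(y*(5 - 3*w)) dy = (5 - 3*w) dy, which multiplied by dz ∧ dw gives (5 - 3*w) dy ∧ dz ∧ dw
Collecting like 3-forms: d(omega) = (x) dx ∧ dy ∧ dz + (-w) dx ∧ dy ∧ dw + (-3*w + z + 5) dy ∧ dz ∧ dw.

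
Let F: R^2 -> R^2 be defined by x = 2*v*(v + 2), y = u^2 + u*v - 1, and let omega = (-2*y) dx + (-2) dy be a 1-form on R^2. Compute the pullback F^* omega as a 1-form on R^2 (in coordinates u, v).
F^* omega = (-4*u - 2*v) du + (-8*u^2*v - 8*u^2 - 8*u*v^2 - 8*u*v - 2*u + 8*v + 8) dv

Using F^*(f dg) = (f ∘ F) d(g ∘ F), substitute each coordinate x_i by F_i(u, v) in f_i, and replace dx_i by d F_i = (∂F_i/∂u) du + (∂F_i/∂v) dv.
  For the x component: f_1(F) = -2*u^2 - 2*u*v + 2; d F_1 = (0) du + (4*v + 4) dv
  For the y component: f_2(F) = -2; d F_2 = (2*u + v) du + (u) dv
Combining and collecting du, dv coefficients:
  coeff of du: -4*u - 2*v
  coeff of dv: -8*u^2*v - 8*u^2 - 8*u*v^2 - 8*u*v - 2*u + 8*v + 8
F^* omega = (-4*u - 2*v) du + (-8*u^2*v - 8*u^2 - 8*u*v^2 - 8*u*v - 2*u + 8*v + 8) dv.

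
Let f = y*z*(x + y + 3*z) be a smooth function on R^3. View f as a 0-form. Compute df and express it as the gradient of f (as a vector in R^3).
df = (y*z) dx + (z*(x + 2*y + 3*z)) dy + (y*(x + y + 6*z)) dz; grad f = (y*z, z*(x + 2*y + 3*z), y*(x + y + 6*z))

For a 0-form f, d f = (∂f/∂x) dx + (∂f/∂y) dy + (∂f/∂z) dz. The components of the vector representation are exactly the entries of grad f in Cartesian coordinates:
  ∂f/∂x = y*z
  ∂f/∂y = z*(x + 2*y + 3*z)
  ∂f/∂z = y*(x + y + 6*z).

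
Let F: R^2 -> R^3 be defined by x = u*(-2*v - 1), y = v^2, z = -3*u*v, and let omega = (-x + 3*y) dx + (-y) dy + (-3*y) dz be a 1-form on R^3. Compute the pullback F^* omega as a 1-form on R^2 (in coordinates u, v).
F^* omega = (-4*u*v^2 - 4*u*v - u + 3*v^3 - 3*v^2) du + (-4*u^2*v - 2*u^2 + 3*u*v^2 - 2*v^3) dv

Using F^*(f dg) = (f ∘ F) d(g ∘ F), substitute each coordinate x_i by F_i(u, v) in f_i, and replace dx_i by d F_i = (∂F_i/∂u) du + (∂F_i/∂v) dv.
  For the x component: f_1(F) = 2*u*v + u + 3*v^2; d F_1 = (-2*v - 1) du + (-2*u) dv
  For the y component: f_2(F) = -v^2; d F_2 = (0) du + (2*v) dv
  For the z component: f_3(F) = -3*v^2; d F_3 = (-3*v) du + (-3*u) dv
Combining and collecting du, dv coefficients:
  coeff of du: -4*u*v^2 - 4*u*v - u + 3*v^3 - 3*v^2
  coeff of dv: -4*u^2*v - 2*u^2 + 3*u*v^2 - 2*v^3
F^* omega = (-4*u*v^2 - 4*u*v - u + 3*v^3 - 3*v^2) du + (-4*u^2*v - 2*u^2 + 3*u*v^2 - 2*v^3) dv.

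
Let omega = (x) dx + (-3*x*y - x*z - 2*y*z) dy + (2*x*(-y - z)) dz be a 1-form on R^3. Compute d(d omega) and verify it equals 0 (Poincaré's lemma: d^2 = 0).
d(d omega) = 0

Step 1: d omega = sum_{i<j} (∂f_j/∂x_i - ∂f_i/∂x_j) dx_i ∧ dx_j:
  coeff of dx ∧ dy: -3*y - z
  coeff of dx ∧ dz: -2*y - 2*z
  coeff of dy ∧ dz: -x + 2*y
Step 2: Apply d again to each 2-form coefficient. The only possible 3-form in R^3 is dx ∧ dy ∧ dz, with coefficient
  ∂(coeff of dy∧dz)/∂x - ∂(coeff of dx∧dz)/∂y + ∂(coeff of dx∧dy)/∂z
  = ∂/∂x (-x + 2*y) - ∂/∂y (-2*y - 2*z) + ∂/∂z (-3*y - z).
Each of these terms simplifies to sums of mixed partials that cancel in pairs. The result is 0 (by equality of mixed partials for smooth functions — Schwarz / Clairaut).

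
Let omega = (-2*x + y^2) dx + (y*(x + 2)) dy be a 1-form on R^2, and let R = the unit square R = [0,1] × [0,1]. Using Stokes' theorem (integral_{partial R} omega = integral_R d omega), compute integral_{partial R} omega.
integral_(partial R) omega = -1/2

Stokes: integral_partial_R omega = integral_R d omega with d omega = (∂Q/∂x - ∂P/∂y) dx ∧ dy.
  ∂Q/∂x = y
  ∂P/∂y = 2*y
  integrand = ∂Q/∂x - ∂P/∂y = -y.
Integrating over R: integral_0^1 integral_0^1 (-y) dx dy = -1/2.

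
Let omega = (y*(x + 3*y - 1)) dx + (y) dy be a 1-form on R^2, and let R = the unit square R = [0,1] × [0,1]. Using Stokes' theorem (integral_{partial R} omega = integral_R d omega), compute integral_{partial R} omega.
integral_(partial R) omega = -5/2

Stokes: integral_partial_R omega = integral_R d omega with d omega = (∂Q/∂x - ∂P/∂y) dx ∧ dy.
  ∂Q/∂x = 0
  ∂P/∂y = x + 6*y - 1
  integrand = ∂Q/∂x - ∂P/∂y = -x - 6*y + 1.
Integrating over R: integral_0^1 integral_0^1 (-x - 6*y + 1) dx dy = -5/2.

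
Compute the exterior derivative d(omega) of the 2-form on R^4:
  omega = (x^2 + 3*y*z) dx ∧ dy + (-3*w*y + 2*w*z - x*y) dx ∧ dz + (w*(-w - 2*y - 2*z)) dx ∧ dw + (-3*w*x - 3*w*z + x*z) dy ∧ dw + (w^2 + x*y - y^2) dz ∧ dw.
d(omega) = (3*w + x + 3*y) dx ∧ dy ∧ dz + (2*w - 2*y + 2*z) dx ∧ dz ∧ dw + (-w + z) dx ∧ dy ∧ dw + (3*w - 2*y) dy ∧ dz ∧ dw

For a 2-form omega = sum_{i<j} g_{ij} dx_i ∧ dx_j, the exterior derivative is
  d(omega) = sum_{i<j} d(g_{ij}) ∧ dx_i ∧ dx_j = sum_{i<j, k} (∂g_{ij}/∂x_k) dx_k ∧ dx_i ∧ dx_j.
Expand each term, using dx_k ∧ dx_i ∧ dx_j = sgn(permutation) dx_{(a)} ∧ dx_{(b)} ∧ dx_{(c)} with (a < b < c) sorted:
  d(x^2 + 3*y*z) includes (∂/∂z)(x^2 + 3*y*z) dz = (3*y) dz, which multiplied by dx ∧ dy gives (3*y) dx ∧ dy ∧ dz
  d(-3*w*y + 2*w*z - x*y) includes (∂/∂y)(-3*w*y + 2*w*z - x*y) dy = (-3*w - x) dy, which multiplied by dx ∧ dz gives (3*w + x) dx ∧ dy ∧ dz
  d(-3*w*y + 2*w*z - x*y) includes (∂/∂w)(-3*w*y + 2*w*z - x*y) dw = (-3*y + 2*z) dw, which multiplied by dx ∧ dz gives (-3*y + 2*z) dx ∧ dz ∧ dw
  d(w*(-w - 2*y - 2*z)) includes (∂/∂y)(w*(-w - 2*y - 2*z)) dy = (-2*w) dy, which multiplied by dx ∧ dw gives (2*w) dx ∧ dy ∧ dw
  d(w*(-w - 2*y - 2*z)) includes (∂/∂z)(w*(-w - 2*y - 2*z)) dz = (-2*w) dz, which multiplied by dx ∧ dw gives (2*w) dx ∧ dz ∧ dw
  d(-3*w*x - 3*w*z + x*z) includes (∂/∂x)(-3*w*x - 3*w*z + x*z) dx = (-3*w + z) dx, which multiplied by dy ∧ dw gives (-3*w + z) dx ∧ dy ∧ dw
  d(-3*w*x - 3*w*z + x*z) includes (∂/∂z)(-3*w*x - 3*w*z + x*z) dz = (-3*w + x) dz, which multiplied by dy ∧ dw gives (3*w - x) dy ∧ dz ∧ dw
  d(w^2 + x*y - y^2) includes (∂/∂x)(w^2 + x*y - y^2) dx = (y) dx, which multiplied by dz ∧ dw gives (y) dx ∧ dz ∧ dw
  d(w^2 + x*y - y^2) includes (∂/∂y)(w^2 + x*y - y^2) dy = (x - 2*y) dy, which multiplied by dz ∧ dw gives (x - 2*y) dy ∧ dz ∧ dw
Collecting like 3-forms: d(omega) = (3*w + x + 3*y) dx ∧ dy ∧ dz + (2*w - 2*y + 2*z) dx ∧ dz ∧ dw + (-w + z) dx ∧ dy ∧ dw + (3*w - 2*y) dy ∧ dz ∧ dw.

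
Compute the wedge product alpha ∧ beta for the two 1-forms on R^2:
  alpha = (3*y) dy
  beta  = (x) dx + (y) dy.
alpha ∧ beta = (-3*x*y) dx ∧ dy

Distribute the wedge, using dx_i ∧ dx_j = -dx_j ∧ dx_i and dx_i ∧ dx_i = 0. For each pair (i, j) with i < j, the coefficient of dx_i ∧ dx_j in alpha ∧ beta is (alpha_i * beta_j - alpha_j * beta_i). Collecting: alpha ∧ beta = (-3*x*y) dx ∧ dy.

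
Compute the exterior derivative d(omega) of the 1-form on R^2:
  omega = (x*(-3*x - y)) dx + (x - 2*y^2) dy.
d(omega) = (x + 1) dx ∧ dy

For a 1-form omega = sum_i f_i dx_i, the exterior derivative is
  d(omega) = sum_{i < j} (∂f_j/∂x_i - ∂f_i/∂x_j) dx_i ∧ dx_j.
  coefficient of dx ∧ dy: ∂f_2/∂x - ∂f_1/∂y = ∂(x - 2*y^2)/∂x - ∂(x*(-3*x - y))/∂y = x + 1
Assembling: d(omega) = (x + 1) dx ∧ dy.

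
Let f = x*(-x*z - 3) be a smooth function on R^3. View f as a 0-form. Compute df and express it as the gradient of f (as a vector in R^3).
df = (-2*x*z - 3) dx + (0) dy + (-x^2) dz; grad f = (-2*x*z - 3, 0, -x^2)

For a 0-form f, d f = (∂f/∂x) dx + (∂f/∂y) dy + (∂f/∂z) dz. The components of the vector representation are exactly the entries of grad f in Cartesian coordinates:
  ∂f/∂x = -2*x*z - 3
  ∂f/∂y = 0
  ∂f/∂z = -x^2.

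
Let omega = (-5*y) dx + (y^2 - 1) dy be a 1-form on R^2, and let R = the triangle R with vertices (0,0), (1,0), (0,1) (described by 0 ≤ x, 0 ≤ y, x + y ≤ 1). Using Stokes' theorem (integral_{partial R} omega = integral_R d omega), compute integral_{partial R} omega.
integral_(partial R) omega = 5/2

Stokes: integral_partial_R omega = integral_R d omega with d omega = (∂Q/∂x - ∂P/∂y) dx ∧ dy.
  ∂Q/∂x = 0
  ∂P/∂y = -5
  integrand = ∂Q/∂x - ∂P/∂y = 5.
Integrating over R: integral_0^1 integral_0^{1-x} (5) dy dx = 5/2.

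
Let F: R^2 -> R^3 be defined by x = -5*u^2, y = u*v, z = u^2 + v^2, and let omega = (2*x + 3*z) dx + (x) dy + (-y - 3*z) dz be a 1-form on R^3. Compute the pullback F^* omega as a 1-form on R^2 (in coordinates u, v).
F^* omega = (u*(64*u^2 - 7*u*v - 36*v^2)) du + (-5*u^3 - 6*u^2*v - 2*u*v^2 - 6*v^3) dv

Using F^*(f dg) = (f ∘ F) d(g ∘ F), substitute each coordinate x_i by F_i(u, v) in f_i, and replace dx_i by d F_i = (∂F_i/∂u) du + (∂F_i/∂v) dv.
  For the x component: f_1(F) = -7*u^2 + 3*v^2; d F_1 = (-10*u) du + (0) dv
  For the y component: f_2(F) = -5*u^2; d F_2 = (v) du + (u) dv
  For the z component: f_3(F) = -3*u^2 - u*v - 3*v^2; d F_3 = (2*u) du + (2*v) dv
Combining and collecting du, dv coefficients:
  coeff of du: u*(64*u^2 - 7*u*v - 36*v^2)
  coeff of dv: -5*u^3 - 6*u^2*v - 2*u*v^2 - 6*v^3
F^* omega = (u*(64*u^2 - 7*u*v - 36*v^2)) du + (-5*u^3 - 6*u^2*v - 2*u*v^2 - 6*v^3) dv.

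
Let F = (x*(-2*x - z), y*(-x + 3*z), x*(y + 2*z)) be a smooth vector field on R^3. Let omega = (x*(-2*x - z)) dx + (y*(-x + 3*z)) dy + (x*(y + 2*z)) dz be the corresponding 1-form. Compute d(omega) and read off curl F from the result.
d(omega) = (x - 3*y) dy ∧ dz + (-x - y - 2*z) dz ∧ dx + (-y) dx ∧ dy; curl F = (x - 3*y, -x - y - 2*z, -y)

d omega = sum_{i<j} (∂f_j/∂x_i - ∂f_i/∂x_j) dx_i ∧ dx_j. Under the identification (dy ∧ dz, dz ∧ dx, dx ∧ dy) ↔ (e_x, e_y, e_z), the coefficients are exactly the components of curl F. Compute:
  ∂R/∂y - ∂Q/∂z = (x) - (3*y) = x - 3*y
  ∂P/∂z - ∂R/∂x = (-x) - (y + 2*z) = -x - y - 2*z
  ∂Q/∂x - ∂P/∂y = (-y) - (0) = -y.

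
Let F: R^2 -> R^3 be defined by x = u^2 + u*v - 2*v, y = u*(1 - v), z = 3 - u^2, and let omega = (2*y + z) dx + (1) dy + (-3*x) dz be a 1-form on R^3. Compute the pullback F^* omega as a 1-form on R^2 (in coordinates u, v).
F^* omega = (4*u^3 + u^2*v + 4*u^2 - 2*u*v^2 - 10*u*v + 6*u + 2*v + 1) du + (-u^3 - 2*u^2*v + 4*u^2 + 4*u*v - 2*u - 6) dv

Using F^*(f dg) = (f ∘ F) d(g ∘ F), substitute each coordinate x_i by F_i(u, v) in f_i, and replace dx_i by d F_i = (∂F_i/∂u) du + (∂F_i/∂v) dv.
  For the x component: f_1(F) = -u^2 - 2*u*v + 2*u + 3; d F_1 = (2*u + v) du + (u - 2) dv
  For the y component: f_2(F) = 1; d F_2 = (1 - v) du + (-u) dv
  For the z component: f_3(F) = -3*u^2 - 3*u*v + 6*v; d F_3 = (-2*u) du + (0) dv
Combining and collecting du, dv coefficients:
  coeff of du: 4*u^3 + u^2*v + 4*u^2 - 2*u*v^2 - 10*u*v + 6*u + 2*v + 1
  coeff of dv: -u^3 - 2*u^2*v + 4*u^2 + 4*u*v - 2*u - 6
F^* omega = (4*u^3 + u^2*v + 4*u^2 - 2*u*v^2 - 10*u*v + 6*u + 2*v + 1) du + (-u^3 - 2*u^2*v + 4*u^2 + 4*u*v - 2*u - 6) dv.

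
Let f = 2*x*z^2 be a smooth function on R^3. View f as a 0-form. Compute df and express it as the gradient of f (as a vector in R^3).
df = (2*z^2) dx + (0) dy + (4*x*z) dz; grad f = (2*z^2, 0, 4*x*z)

For a 0-form f, d f = (∂f/∂x) dx + (∂f/∂y) dy + (∂f/∂z) dz. The components of the vector representation are exactly the entries of grad f in Cartesian coordinates:
  ∂f/∂x = 2*z^2
  ∂f/∂y = 0
  ∂f/∂z = 4*x*z.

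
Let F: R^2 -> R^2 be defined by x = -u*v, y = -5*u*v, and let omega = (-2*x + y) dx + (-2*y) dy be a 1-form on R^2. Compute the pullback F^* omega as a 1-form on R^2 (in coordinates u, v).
F^* omega = (-47*u*v^2) du + (-47*u^2*v) dv

Using F^*(f dg) = (f ∘ F) d(g ∘ F), substitute each coordinate x_i by F_i(u, v) in f_i, and replace dx_i by d F_i = (∂F_i/∂u) du + (∂F_i/∂v) dv.
  For the x component: f_1(F) = -3*u*v; d F_1 = (-v) du + (-u) dv
  For the y component: f_2(F) = 10*u*v; d F_2 = (-5*v) du + (-5*u) dv
Combining and collecting du, dv coefficients:
  coeff of du: -47*u*v^2
  coeff of dv: -47*u^2*v
F^* omega = (-47*u*v^2) du + (-47*u^2*v) dv.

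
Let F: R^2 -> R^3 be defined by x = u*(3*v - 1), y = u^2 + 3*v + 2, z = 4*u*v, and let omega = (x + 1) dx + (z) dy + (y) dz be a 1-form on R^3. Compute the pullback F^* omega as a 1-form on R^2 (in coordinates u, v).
F^* omega = (12*u^2*v + 9*u*v^2 - 6*u*v + u + 12*v^2 + 11*v - 1) du + (u*(4*u^2 + 9*u*v - 3*u + 24*v + 11)) dv

Using F^*(f dg) = (f ∘ F) d(g ∘ F), substitute each coordinate x_i by F_i(u, v) in f_i, and replace dx_i by d F_i = (∂F_i/∂u) du + (∂F_i/∂v) dv.
  For the x component: f_1(F) = 3*u*v - u + 1; d F_1 = (3*v - 1) du + (3*u) dv
  For the y component: f_2(F) = 4*u*v; d F_2 = (2*u) du + (3) dv
  For the z component: f_3(F) = u^2 + 3*v + 2; d F_3 = (4*v) du + (4*u) dv
Combining and collecting du, dv coefficients:
  coeff of du: 12*u^2*v + 9*u*v^2 - 6*u*v + u + 12*v^2 + 11*v - 1
  coeff of dv: u*(4*u^2 + 9*u*v - 3*u + 24*v + 11)
F^* omega = (12*u^2*v + 9*u*v^2 - 6*u*v + u + 12*v^2 + 11*v - 1) du + (u*(4*u^2 + 9*u*v - 3*u + 24*v + 11)) dv.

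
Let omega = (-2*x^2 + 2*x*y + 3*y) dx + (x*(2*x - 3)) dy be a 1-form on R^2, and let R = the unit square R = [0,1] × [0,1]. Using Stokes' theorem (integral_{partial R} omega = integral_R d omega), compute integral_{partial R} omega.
integral_(partial R) omega = -5

Stokes: integral_partial_R omega = integral_R d omega with d omega = (∂Q/∂x - ∂P/∂y) dx ∧ dy.
  ∂Q/∂x = 4*x - 3
  ∂P/∂y = 2*x + 3
  integrand = ∂Q/∂x - ∂P/∂y = 2*x - 6.
Integrating over R: integral_0^1 integral_0^1 (2*x - 6) dx dy = -5.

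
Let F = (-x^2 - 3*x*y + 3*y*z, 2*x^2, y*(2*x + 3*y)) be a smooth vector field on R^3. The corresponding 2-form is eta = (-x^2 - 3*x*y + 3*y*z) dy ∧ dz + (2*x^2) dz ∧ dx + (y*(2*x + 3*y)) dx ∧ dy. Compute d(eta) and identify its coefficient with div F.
d(eta) = (-2*x - 3*y) dx ∧ dy ∧ dz; div F = -2*x - 3*y

For a 2-form in R^3 of the form above, applying d gives a 3-form with coefficient ∂P/∂x + ∂Q/∂y + ∂R/∂z:
  ∂P/∂x = -2*x - 3*y
  ∂Q/∂y = 0
  ∂R/∂z = 0
Sum = -2*x - 3*y, which is exactly div F.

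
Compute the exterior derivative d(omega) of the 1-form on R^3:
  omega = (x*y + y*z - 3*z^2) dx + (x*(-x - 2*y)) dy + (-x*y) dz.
d(omega) = (-3*x - 2*y - z) dx ∧ dy + (-2*y + 6*z) dx ∧ dz + (-x) dy ∧ dz

For a 1-form omega = sum_i f_i dx_i, the exterior derivative is
  d(omega) = sum_{i < j} (∂f_j/∂x_i - ∂f_i/∂x_j) dx_i ∧ dx_j.
  coefficient of dx ∧ dy: ∂f_2/∂x - ∂f_1/∂y = ∂(x*(-x - 2*y))/∂x - ∂(x*y + y*z - 3*z^2)/∂y = -3*x - 2*y - z
  coefficient of dx ∧ dz: ∂f_3/∂x - ∂f_1/∂z = ∂(-x*y)/∂x - ∂(x*y + y*z - 3*z^2)/∂z = -2*y + 6*z
  coefficient of dy ∧ dz: ∂f_3/∂y - ∂f_2/∂z = ∂(-x*y)/∂y - ∂(x*(-x - 2*y))/∂z = -x
Assembling: d(omega) = (-3*x - 2*y - z) dx ∧ dy + (-2*y + 6*z) dx ∧ dz + (-x) dy ∧ dz.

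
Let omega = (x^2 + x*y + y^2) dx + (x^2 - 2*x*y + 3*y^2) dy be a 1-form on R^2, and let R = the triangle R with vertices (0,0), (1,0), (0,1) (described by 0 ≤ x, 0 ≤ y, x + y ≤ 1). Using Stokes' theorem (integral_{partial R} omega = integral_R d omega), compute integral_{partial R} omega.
integral_(partial R) omega = -1/2

Stokes: integral_partial_R omega = integral_R d omega with d omega = (∂Q/∂x - ∂P/∂y) dx ∧ dy.
  ∂Q/∂x = 2*x - 2*y
  ∂P/∂y = x + 2*y
  integrand = ∂Q/∂x - ∂P/∂y = x - 4*y.
Integrating over R: integral_0^1 integral_0^{1-x} (x - 4*y) dy dx = -1/2.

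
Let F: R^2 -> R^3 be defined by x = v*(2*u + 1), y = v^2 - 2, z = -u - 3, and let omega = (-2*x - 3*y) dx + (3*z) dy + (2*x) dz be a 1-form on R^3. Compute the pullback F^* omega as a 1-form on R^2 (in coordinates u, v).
F^* omega = (2*v*(-4*u*v - 2*u - 3*v^2 - 2*v + 5)) du + (-8*u^2*v - 6*u*v^2 - 14*u*v + 12*u - 3*v^2 - 20*v + 6) dv

Using F^*(f dg) = (f ∘ F) d(g ∘ F), substitute each coordinate x_i by F_i(u, v) in f_i, and replace dx_i by d F_i = (∂F_i/∂u) du + (∂F_i/∂v) dv.
  For the x component: f_1(F) = -4*u*v - 3*v^2 - 2*v + 6; d F_1 = (2*v) du + (2*u + 1) dv
  For the y component: f_2(F) = -3*u - 9; d F_2 = (0) du + (2*v) dv
  For the z component: f_3(F) = 2*v*(2*u + 1); d F_3 = (-1) du + (0) dv
Combining and collecting du, dv coefficients:
  coeff of du: 2*v*(-4*u*v - 2*u - 3*v^2 - 2*v + 5)
  coeff of dv: -8*u^2*v - 6*u*v^2 - 14*u*v + 12*u - 3*v^2 - 20*v + 6
F^* omega = (2*v*(-4*u*v - 2*u - 3*v^2 - 2*v + 5)) du + (-8*u^2*v - 6*u*v^2 - 14*u*v + 12*u - 3*v^2 - 20*v + 6) dv.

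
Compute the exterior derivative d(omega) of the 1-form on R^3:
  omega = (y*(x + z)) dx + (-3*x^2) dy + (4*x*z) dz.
d(omega) = (-7*x - z) dx ∧ dy + (-y + 4*z) dx ∧ dz

For a 1-form omega = sum_i f_i dx_i, the exterior derivative is
  d(omega) = sum_{i < j} (∂f_j/∂x_i - ∂f_i/∂x_j) dx_i ∧ dx_j.
  coefficient of dx ∧ dy: ∂f_2/∂x - ∂f_1/∂y = ∂(-3*x^2)/∂x - ∂(y*(x + z))/∂y = -7*x - z
  coefficient of dx ∧ dz: ∂f_3/∂x - ∂f_1/∂z = ∂(4*x*z)/∂x - ∂(y*(x + z))/∂z = -y + 4*z
Assembling: d(omega) = (-7*x - z) dx ∧ dy + (-y + 4*z) dx ∧ dz.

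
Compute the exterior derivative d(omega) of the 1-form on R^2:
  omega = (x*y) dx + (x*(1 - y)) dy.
d(omega) = (-x - y + 1) dx ∧ dy

For a 1-form omega = sum_i f_i dx_i, the exterior derivative is
  d(omega) = sum_{i < j} (∂f_j/∂x_i - ∂f_i/∂x_j) dx_i ∧ dx_j.
  coefficient of dx ∧ dy: ∂f_2/∂x - ∂f_1/∂y = ∂(x*(1 - y))/∂x - ∂(x*y)/∂y = -x - y + 1
Assembling: d(omega) = (-x - y + 1) dx ∧ dy.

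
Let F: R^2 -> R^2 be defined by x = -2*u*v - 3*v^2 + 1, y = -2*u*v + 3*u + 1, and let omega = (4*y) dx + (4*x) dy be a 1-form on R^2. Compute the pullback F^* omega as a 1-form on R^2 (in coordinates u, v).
F^* omega = (32*u*v^2 - 48*u*v + 24*v^3 - 36*v^2 - 16*v + 12) du + (32*u^2*v - 24*u^2 + 72*u*v^2 - 72*u*v - 16*u - 24*v) dv

Using F^*(f dg) = (f ∘ F) d(g ∘ F), substitute each coordinate x_i by F_i(u, v) in f_i, and replace dx_i by d F_i = (∂F_i/∂u) du + (∂F_i/∂v) dv.
  For the x component: f_1(F) = -8*u*v + 12*u + 4; d F_1 = (-2*v) du + (-2*u - 6*v) dv
  For the y component: f_2(F) = -8*u*v - 12*v^2 + 4; d F_2 = (3 - 2*v) du + (-2*u) dv
Combining and collecting du, dv coefficients:
  coeff of du: 32*u*v^2 - 48*u*v + 24*v^3 - 36*v^2 - 16*v + 12
  coeff of dv: 32*u^2*v - 24*u^2 + 72*u*v^2 - 72*u*v - 16*u - 24*v
F^* omega = (32*u*v^2 - 48*u*v + 24*v^3 - 36*v^2 - 16*v + 12) du + (32*u^2*v - 24*u^2 + 72*u*v^2 - 72*u*v - 16*u - 24*v) dv.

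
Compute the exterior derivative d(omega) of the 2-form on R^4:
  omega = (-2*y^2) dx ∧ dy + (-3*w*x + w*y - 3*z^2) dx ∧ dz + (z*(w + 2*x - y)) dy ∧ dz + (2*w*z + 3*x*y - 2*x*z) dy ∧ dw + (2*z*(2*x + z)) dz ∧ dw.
d(omega) = (-w + 2*z) dx ∧ dy ∧ dz + (-3*x + y + 4*z) dx ∧ dz ∧ dw + (-2*w + 2*x + z) dy ∧ dz ∧ dw + (3*y - 2*z) dx ∧ dy ∧ dw

For a 2-form omega = sum_{i<j} g_{ij} dx_i ∧ dx_j, the exterior derivative is
  d(omega) = sum_{i<j} d(g_{ij}) ∧ dx_i ∧ dx_j = sum_{i<j, k} (∂g_{ij}/∂x_k) dx_k ∧ dx_i ∧ dx_j.
Expand each term, using dx_k ∧ dx_i ∧ dx_j = sgn(permutation) dx_{(a)} ∧ dx_{(b)} ∧ dx_{(c)} with (a < b < c) sorted:
  d(-3*w*x + w*y - 3*z^2) includes (∂/∂y)(-3*w*x + w*y - 3*z^2) dy = (w) dy, which multiplied by dx ∧ dz gives (-w) dx ∧ dy ∧ dz
  d(-3*w*x + w*y - 3*z^2) includes (∂/∂w)(-3*w*x + w*y - 3*z^2) dw = (-3*x + y) dw, which multiplied by dx ∧ dz gives (-3*x + y) dx ∧ dz ∧ dw
  d(z*(w + 2*x - y)) includes (∂/∂x)(z*(w + 2*x - y)) dx = (2*z) dx, which multiplied by dy ∧ dz gives (2*z) dx ∧ dy ∧ dz
  d(z*(w + 2*x - y)) includes (∂/∂w)(z*(w + 2*x - y)) dw = (z) dw, which multiplied by dy ∧ dz gives (z) dy ∧ dz ∧ dw
  d(2*w*z + 3*x*y - 2*x*z) includes (∂/∂x)(2*w*z + 3*x*y - 2*x*z) dx = (3*y - 2*z) dx, which multiplied by dy ∧ dw gives (3*y - 2*z) dx ∧ dy ∧ dw
  d(2*w*z + 3*x*y - 2*x*z) includes (∂/∂z)(2*w*z + 3*x*y - 2*x*z) dz = (2*w - 2*x) dz, which multiplied by dy ∧ dw gives (-2*w + 2*x) dy ∧ dz ∧ dw
  d(2*z*(2*x + z)) includes (∂/∂x)(2*z*(2*x + z)) dx = (4*z) dx, which multiplied by dz ∧ dw gives (4*z) dx ∧ dz ∧ dw
Collecting like 3-forms: d(omega) = (-w + 2*z) dx ∧ dy ∧ dz + (-3*x + y + 4*z) dx ∧ dz ∧ dw + (-2*w + 2*x + z) dy ∧ dz ∧ dw + (3*y - 2*z) dx ∧ dy ∧ dw.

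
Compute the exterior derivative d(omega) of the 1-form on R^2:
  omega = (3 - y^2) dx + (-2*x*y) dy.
d(omega) = 0

For a 1-form omega = sum_i f_i dx_i, the exterior derivative is
  d(omega) = sum_{i < j} (∂f_j/∂x_i - ∂f_i/∂x_j) dx_i ∧ dx_j.

Assembling: d(omega) = 0.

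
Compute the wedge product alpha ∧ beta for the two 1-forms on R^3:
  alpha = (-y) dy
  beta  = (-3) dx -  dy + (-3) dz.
alpha ∧ beta = (-3*y) dx ∧ dy + (3*y) dy ∧ dz

Distribute the wedge, using dx_i ∧ dx_j = -dx_j ∧ dx_i and dx_i ∧ dx_i = 0. For each pair (i, j) with i < j, the coefficient of dx_i ∧ dx_j in alpha ∧ beta is (alpha_i * beta_j - alpha_j * beta_i). Collecting: alpha ∧ beta = (-3*y) dx ∧ dy + (3*y) dy ∧ dz.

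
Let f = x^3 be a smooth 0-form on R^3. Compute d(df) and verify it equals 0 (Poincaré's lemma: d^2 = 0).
d(df) = 0

Step 1: df = sum_i (∂f/∂x_i) dx_i = (3*x^2) dx + (0) dy + (0) dz.
Step 2: Apply d again. Using the 1-form formula, the coefficient of dx ∧ dy in d(df) is ∂^2 f/∂x ∂y - ∂^2 f/∂y ∂x = (0) - (0) = 0 (equality of mixed partials for smooth f).
Similarly for dx ∧ dz and dy ∧ dz — all coefficients vanish. So d(df) = 0.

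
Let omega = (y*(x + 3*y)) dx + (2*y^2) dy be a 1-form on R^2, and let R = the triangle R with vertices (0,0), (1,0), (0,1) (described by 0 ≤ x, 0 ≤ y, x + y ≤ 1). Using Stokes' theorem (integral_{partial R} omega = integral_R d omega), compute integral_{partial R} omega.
integral_(partial R) omega = -7/6

Stokes: integral_partial_R omega = integral_R d omega with d omega = (∂Q/∂x - ∂P/∂y) dx ∧ dy.
  ∂Q/∂x = 0
  ∂P/∂y = x + 6*y
  integrand = ∂Q/∂x - ∂P/∂y = -x - 6*y.
Integrating over R: integral_0^1 integral_0^{1-x} (-x - 6*y) dy dx = -7/6.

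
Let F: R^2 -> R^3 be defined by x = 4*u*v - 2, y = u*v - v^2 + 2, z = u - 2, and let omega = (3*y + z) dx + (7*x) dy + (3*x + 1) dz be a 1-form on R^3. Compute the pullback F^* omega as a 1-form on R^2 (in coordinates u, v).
F^* omega = (40*u*v^2 + 16*u*v - 12*v^3 + 2*v - 5) du + (40*u^2*v + 4*u^2 - 68*u*v^2 + 2*u + 28*v) dv

Using F^*(f dg) = (f ∘ F) d(g ∘ F), substitute each coordinate x_i by F_i(u, v) in f_i, and replace dx_i by d F_i = (∂F_i/∂u) du + (∂F_i/∂v) dv.
  For the x component: f_1(F) = 3*u*v + u - 3*v^2 + 4; d F_1 = (4*v) du + (4*u) dv
  For the y component: f_2(F) = 28*u*v - 14; d F_2 = (v) du + (u - 2*v) dv
  For the z component: f_3(F) = 12*u*v - 5; d F_3 = (1) du + (0) dv
Combining and collecting du, dv coefficients:
  coeff of du: 40*u*v^2 + 16*u*v - 12*v^3 + 2*v - 5
  coeff of dv: 40*u^2*v + 4*u^2 - 68*u*v^2 + 2*u + 28*v
F^* omega = (40*u*v^2 + 16*u*v - 12*v^3 + 2*v - 5) du + (40*u^2*v + 4*u^2 - 68*u*v^2 + 2*u + 28*v) dv.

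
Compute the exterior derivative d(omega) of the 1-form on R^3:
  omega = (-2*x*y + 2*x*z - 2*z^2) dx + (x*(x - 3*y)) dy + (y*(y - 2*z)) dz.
d(omega) = (4*x - 3*y) dx ∧ dy + (-2*x + 4*z) dx ∧ dz + (2*y - 2*z) dy ∧ dz

For a 1-form omega = sum_i f_i dx_i, the exterior derivative is
  d(omega) = sum_{i < j} (∂f_j/∂x_i - ∂f_i/∂x_j) dx_i ∧ dx_j.
  coefficient of dx ∧ dy: ∂f_2/∂x - ∂f_1/∂y = ∂(x*(x - 3*y))/∂x - ∂(-2*x*y + 2*x*z - 2*z^2)/∂y = 4*x - 3*y
  coefficient of dx ∧ dz: ∂f_3/∂x - ∂f_1/∂z = ∂(y*(y - 2*z))/∂x - ∂(-2*x*y + 2*x*z - 2*z^2)/∂z = -2*x + 4*z
  coefficient of dy ∧ dz: ∂f_3/∂y - ∂f_2/∂z = ∂(y*(y - 2*z))/∂y - ∂(x*(x - 3*y))/∂z = 2*y - 2*z
Assembling: d(omega) = (4*x - 3*y) dx ∧ dy + (-2*x + 4*z) dx ∧ dz + (2*y - 2*z) dy ∧ dz.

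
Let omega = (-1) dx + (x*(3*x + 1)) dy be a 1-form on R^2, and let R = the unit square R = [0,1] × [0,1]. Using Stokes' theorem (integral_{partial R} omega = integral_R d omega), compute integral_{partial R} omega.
integral_(partial R) omega = 4

Stokes: integral_partial_R omega = integral_R d omega with d omega = (∂Q/∂x - ∂P/∂y) dx ∧ dy.
  ∂Q/∂x = 6*x + 1
  ∂P/∂y = 0
  integrand = ∂Q/∂x - ∂P/∂y = 6*x + 1.
Integrating over R: integral_0^1 integral_0^1 (6*x + 1) dx dy = 4.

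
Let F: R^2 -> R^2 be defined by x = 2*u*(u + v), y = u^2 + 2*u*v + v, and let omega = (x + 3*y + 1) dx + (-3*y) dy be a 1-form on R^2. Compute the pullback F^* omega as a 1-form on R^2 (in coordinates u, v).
F^* omega = (14*u^3 + 24*u^2*v + 4*u*v^2 + 6*u*v + 4*u + 2*v) du + (4*u^3 + 4*u^2*v - 3*u^2 - 6*u*v + 2*u - 3*v) dv

Using F^*(f dg) = (f ∘ F) d(g ∘ F), substitute each coordinate x_i by F_i(u, v) in f_i, and replace dx_i by d F_i = (∂F_i/∂u) du + (∂F_i/∂v) dv.
  For the x component: f_1(F) = 5*u^2 + 8*u*v + 3*v + 1; d F_1 = (4*u + 2*v) du + (2*u) dv
  For the y component: f_2(F) = -3*u^2 - 6*u*v - 3*v; d F_2 = (2*u + 2*v) du + (2*u + 1) dv
Combining and collecting du, dv coefficients:
  coeff of du: 14*u^3 + 24*u^2*v + 4*u*v^2 + 6*u*v + 4*u + 2*v
  coeff of dv: 4*u^3 + 4*u^2*v - 3*u^2 - 6*u*v + 2*u - 3*v
F^* omega = (14*u^3 + 24*u^2*v + 4*u*v^2 + 6*u*v + 4*u + 2*v) du + (4*u^3 + 4*u^2*v - 3*u^2 - 6*u*v + 2*u - 3*v) dv.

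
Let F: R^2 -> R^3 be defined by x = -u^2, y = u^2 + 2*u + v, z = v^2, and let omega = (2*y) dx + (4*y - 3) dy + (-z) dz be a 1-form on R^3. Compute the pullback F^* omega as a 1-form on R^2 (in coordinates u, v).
F^* omega = (4*u^3 + 16*u^2 + 4*u*v + 10*u + 8*v - 6) du + (4*u^2 + 8*u - 2*v^3 + 4*v - 3) dv

Using F^*(f dg) = (f ∘ F) d(g ∘ F), substitute each coordinate x_i by F_i(u, v) in f_i, and replace dx_i by d F_i = (∂F_i/∂u) du + (∂F_i/∂v) dv.
  For the x component: f_1(F) = 2*u^2 + 4*u + 2*v; d F_1 = (-2*u) du + (0) dv
  For the y component: f_2(F) = 4*u^2 + 8*u + 4*v - 3; d F_2 = (2*u + 2) du + (1) dv
  For the z component: f_3(F) = -v^2; d F_3 = (0) du + (2*v) dv
Combining and collecting du, dv coefficients:
  coeff of du: 4*u^3 + 16*u^2 + 4*u*v + 10*u + 8*v - 6
  coeff of dv: 4*u^2 + 8*u - 2*v^3 + 4*v - 3
F^* omega = (4*u^3 + 16*u^2 + 4*u*v + 10*u + 8*v - 6) du + (4*u^2 + 8*u - 2*v^3 + 4*v - 3) dv.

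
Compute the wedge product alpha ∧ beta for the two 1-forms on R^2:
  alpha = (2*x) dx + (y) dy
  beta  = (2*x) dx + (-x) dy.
alpha ∧ beta = (-2*x*(x + y)) dx ∧ dy

Distribute the wedge, using dx_i ∧ dx_j = -dx_j ∧ dx_i and dx_i ∧ dx_i = 0. For each pair (i, j) with i < j, the coefficient of dx_i ∧ dx_j in alpha ∧ beta is (alpha_i * beta_j - alpha_j * beta_i). Collecting: alpha ∧ beta = (-2*x*(x + y)) dx ∧ dy.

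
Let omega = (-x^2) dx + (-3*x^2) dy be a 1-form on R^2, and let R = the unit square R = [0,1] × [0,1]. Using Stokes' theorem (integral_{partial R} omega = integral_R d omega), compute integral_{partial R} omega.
integral_(partial R) omega = -3

Stokes: integral_partial_R omega = integral_R d omega with d omega = (∂Q/∂x - ∂P/∂y) dx ∧ dy.
  ∂Q/∂x = -6*x
  ∂P/∂y = 0
  integrand = ∂Q/∂x - ∂P/∂y = -6*x.
Integrating over R: integral_0^1 integral_0^1 (-6*x) dx dy = -3.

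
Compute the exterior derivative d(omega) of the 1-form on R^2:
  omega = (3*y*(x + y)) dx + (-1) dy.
d(omega) = (-3*x - 6*y) dx ∧ dy

For a 1-form omega = sum_i f_i dx_i, the exterior derivative is
  d(omega) = sum_{i < j} (∂f_j/∂x_i - ∂f_i/∂x_j) dx_i ∧ dx_j.
  coefficient of dx ∧ dy: ∂f_2/∂x - ∂f_1/∂y = ∂(-1)/∂x - ∂(3*y*(x + y))/∂y = -3*x - 6*y
Assembling: d(omega) = (-3*x - 6*y) dx ∧ dy.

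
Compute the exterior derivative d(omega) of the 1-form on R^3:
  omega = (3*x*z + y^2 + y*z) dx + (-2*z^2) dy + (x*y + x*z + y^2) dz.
d(omega) = (-2*y - z) dx ∧ dy + (-3*x + z) dx ∧ dz + (x + 2*y + 4*z) dy ∧ dz

For a 1-form omega = sum_i f_i dx_i, the exterior derivative is
  d(omega) = sum_{i < j} (∂f_j/∂x_i - ∂f_i/∂x_j) dx_i ∧ dx_j.
  coefficient of dx ∧ dy: ∂f_2/∂x - ∂f_1/∂y = ∂(-2*z^2)/∂x - ∂(3*x*z + y^2 + y*z)/∂y = -2*y - z
  coefficient of dx ∧ dz: ∂f_3/∂x - ∂f_1/∂z = ∂(x*y + x*z + y^2)/∂x - ∂(3*x*z + y^2 + y*z)/∂z = -3*x + z
  coefficient of dy ∧ dz: ∂f_3/∂y - ∂f_2/∂z = ∂(x*y + x*z + y^2)/∂y - ∂(-2*z^2)/∂z = x + 2*y + 4*z
Assembling: d(omega) = (-2*y - z) dx ∧ dy + (-3*x + z) dx ∧ dz + (x + 2*y + 4*z) dy ∧ dz.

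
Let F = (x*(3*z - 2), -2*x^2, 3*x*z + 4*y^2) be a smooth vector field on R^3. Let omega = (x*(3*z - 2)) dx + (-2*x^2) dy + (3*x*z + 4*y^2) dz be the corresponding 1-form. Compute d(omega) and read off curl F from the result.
d(omega) = (8*y) dy ∧ dz + (3*x - 3*z) dz ∧ dx + (-4*x) dx ∧ dy; curl F = (8*y, 3*x - 3*z, -4*x)

d omega = sum_{i<j} (∂f_j/∂x_i - ∂f_i/∂x_j) dx_i ∧ dx_j. Under the identification (dy ∧ dz, dz ∧ dx, dx ∧ dy) ↔ (e_x, e_y, e_z), the coefficients are exactly the components of curl F. Compute:
  ∂R/∂y - ∂Q/∂z = (8*y) - (0) = 8*y
  ∂P/∂z - ∂R/∂x = (3*x) - (3*z) = 3*x - 3*z
  ∂Q/∂x - ∂P/∂y = (-4*x) - (0) = -4*x.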